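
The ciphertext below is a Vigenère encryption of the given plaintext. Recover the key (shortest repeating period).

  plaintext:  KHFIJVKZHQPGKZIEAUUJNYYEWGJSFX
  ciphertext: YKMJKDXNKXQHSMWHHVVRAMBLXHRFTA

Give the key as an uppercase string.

ODHBBIN

  i= 0: Y-K = 14 → O
  i= 1: K-H =  3 → D
  i= 2: M-F =  7 → H
  i= 3: J-I =  1 → B
  i= 4: K-J =  1 → B
  i= 5: D-V =  8 → I
  i= 6: X-K = 13 → N
  i= 7: N-Z = 14 → O
  i= 8: K-H =  3 → D
  i= 9: X-Q =  7 → H
  i=10: Q-P =  1 → B
  i=11: H-G =  1 → B
  i=12: S-K =  8 → I
  i=13: M-Z = 13 → N
  i=14: W-I = 14 → O
  i=15: H-E =  3 → D
  i=16: H-A =  7 → H
  i=17: V-U =  1 → B
  i=18: V-U =  1 → B
  i=19: R-J =  8 → I
  i=20: A-N = 13 → N
  i=21: M-Y = 14 → O
  i=22: B-Y =  3 → D
  i=23: L-E =  7 → H
  i=24: X-W =  1 → B
  i=25: H-G =  1 → B
  i=26: R-J =  8 → I
  i=27: F-S = 13 → N
  i=28: T-F = 14 → O
  i=29: A-X =  3 → D
  shifts repeat with period 7: ODHBBIN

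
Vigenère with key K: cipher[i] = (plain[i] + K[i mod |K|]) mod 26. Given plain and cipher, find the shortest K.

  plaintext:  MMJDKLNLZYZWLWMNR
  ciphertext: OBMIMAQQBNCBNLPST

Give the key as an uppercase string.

  i= 0: O-M =  2 → C
  i= 1: B-M = 15 → P
  i= 2: M-J =  3 → D
  i= 3: I-D =  5 → F
  i= 4: M-K =  2 → C
  i= 5: A-L = 15 → P
  i= 6: Q-N =  3 → D
  i= 7: Q-L =  5 → F
  i= 8: B-Z =  2 → C
  i= 9: N-Y = 15 → P
  i=10: C-Z =  3 → D
  i=11: B-W =  5 → F
  i=12: N-L =  2 → C
  i=13: L-W = 15 → P
  i=14: P-M =  3 → D
  i=15: S-N =  5 → F
  i=16: T-R =  2 → C
  shifts repeat with period 4: CPDF

CPDF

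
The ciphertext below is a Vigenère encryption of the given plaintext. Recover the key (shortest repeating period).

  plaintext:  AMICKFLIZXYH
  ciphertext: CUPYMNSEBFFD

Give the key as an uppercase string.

CIHW

  i= 0: C-A =  2 → C
  i= 1: U-M =  8 → I
  i= 2: P-I =  7 → H
  i= 3: Y-C = 22 → W
  i= 4: M-K =  2 → C
  i= 5: N-F =  8 → I
  i= 6: S-L =  7 → H
  i= 7: E-I = 22 → W
  i= 8: B-Z =  2 → C
  i= 9: F-X =  8 → I
  i=10: F-Y =  7 → H
  i=11: D-H = 22 → W
  shifts repeat with period 4: CIHW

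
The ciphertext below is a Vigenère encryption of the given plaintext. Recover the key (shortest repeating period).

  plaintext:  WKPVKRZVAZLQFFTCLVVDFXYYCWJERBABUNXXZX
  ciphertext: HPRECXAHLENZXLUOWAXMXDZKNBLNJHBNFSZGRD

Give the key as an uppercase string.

  i= 0: H-W = 11 → L
  i= 1: P-K =  5 → F
  i= 2: R-P =  2 → C
  i= 3: E-V =  9 → J
  i= 4: C-K = 18 → S
  i= 5: X-R =  6 → G
  i= 6: A-Z =  1 → B
  i= 7: H-V = 12 → M
  i= 8: L-A = 11 → L
  i= 9: E-Z =  5 → F
  i=10: N-L =  2 → C
  i=11: Z-Q =  9 → J
  i=12: X-F = 18 → S
  i=13: L-F =  6 → G
  i=14: U-T =  1 → B
  i=15: O-C = 12 → M
  i=16: W-L = 11 → L
  i=17: A-V =  5 → F
  i=18: X-V =  2 → C
  i=19: M-D =  9 → J
  i=20: X-F = 18 → S
  i=21: D-X =  6 → G
  i=22: Z-Y =  1 → B
  i=23: K-Y = 12 → M
  i=24: N-C = 11 → L
  i=25: B-W =  5 → F
  i=26: L-J =  2 → C
  i=27: N-E =  9 → J
  i=28: J-R = 18 → S
  i=29: H-B =  6 → G
  i=30: B-A =  1 → B
  i=31: N-B = 12 → M
  i=32: F-U = 11 → L
  i=33: S-N =  5 → F
  i=34: Z-X =  2 → C
  i=35: G-X =  9 → J
  i=36: R-Z = 18 → S
  i=37: D-X =  6 → G
  shifts repeat with period 8: LFCJSGBM

LFCJSGBM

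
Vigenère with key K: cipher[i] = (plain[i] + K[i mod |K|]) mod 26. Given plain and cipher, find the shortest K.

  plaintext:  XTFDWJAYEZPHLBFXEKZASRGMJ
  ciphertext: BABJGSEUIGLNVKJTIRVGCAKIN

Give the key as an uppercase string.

EHWGKJEW

  i= 0: B-X =  4 → E
  i= 1: A-T =  7 → H
  i= 2: B-F = 22 → W
  i= 3: J-D =  6 → G
  i= 4: G-W = 10 → K
  i= 5: S-J =  9 → J
  i= 6: E-A =  4 → E
  i= 7: U-Y = 22 → W
  i= 8: I-E =  4 → E
  i= 9: G-Z =  7 → H
  i=10: L-P = 22 → W
  i=11: N-H =  6 → G
  i=12: V-L = 10 → K
  i=13: K-B =  9 → J
  i=14: J-F =  4 → E
  i=15: T-X = 22 → W
  i=16: I-E =  4 → E
  i=17: R-K =  7 → H
  i=18: V-Z = 22 → W
  i=19: G-A =  6 → G
  i=20: C-S = 10 → K
  i=21: A-R =  9 → J
  i=22: K-G =  4 → E
  i=23: I-M = 22 → W
  i=24: N-J =  4 → E
  shifts repeat with period 8: EHWGKJEW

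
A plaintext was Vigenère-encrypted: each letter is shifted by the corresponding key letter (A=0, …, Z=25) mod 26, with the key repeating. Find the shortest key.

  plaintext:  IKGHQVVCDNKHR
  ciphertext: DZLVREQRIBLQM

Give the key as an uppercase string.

  i= 0: D-I = 21 → V
  i= 1: Z-K = 15 → P
  i= 2: L-G =  5 → F
  i= 3: V-H = 14 → O
  i= 4: R-Q =  1 → B
  i= 5: E-V =  9 → J
  i= 6: Q-V = 21 → V
  i= 7: R-C = 15 → P
  i= 8: I-D =  5 → F
  i= 9: B-N = 14 → O
  i=10: L-K =  1 → B
  i=11: Q-H =  9 → J
  i=12: M-R = 21 → V
  shifts repeat with period 6: VPFOBJ

VPFOBJ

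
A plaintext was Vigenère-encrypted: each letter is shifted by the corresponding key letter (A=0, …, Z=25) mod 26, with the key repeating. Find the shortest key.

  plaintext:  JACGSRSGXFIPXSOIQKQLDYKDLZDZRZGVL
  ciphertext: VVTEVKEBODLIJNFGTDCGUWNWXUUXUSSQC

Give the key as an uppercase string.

MVRYDT

  i= 0: V-J = 12 → M
  i= 1: V-A = 21 → V
  i= 2: T-C = 17 → R
  i= 3: E-G = 24 → Y
  i= 4: V-S =  3 → D
  i= 5: K-R = 19 → T
  i= 6: E-S = 12 → M
  i= 7: B-G = 21 → V
  i= 8: O-X = 17 → R
  i= 9: D-F = 24 → Y
  i=10: L-I =  3 → D
  i=11: I-P = 19 → T
  i=12: J-X = 12 → M
  i=13: N-S = 21 → V
  i=14: F-O = 17 → R
  i=15: G-I = 24 → Y
  i=16: T-Q =  3 → D
  i=17: D-K = 19 → T
  i=18: C-Q = 12 → M
  i=19: G-L = 21 → V
  i=20: U-D = 17 → R
  i=21: W-Y = 24 → Y
  i=22: N-K =  3 → D
  i=23: W-D = 19 → T
  i=24: X-L = 12 → M
  i=25: U-Z = 21 → V
  i=26: U-D = 17 → R
  i=27: X-Z = 24 → Y
  i=28: U-R =  3 → D
  i=29: S-Z = 19 → T
  i=30: S-G = 12 → M
  i=31: Q-V = 21 → V
  i=32: C-L = 17 → R
  shifts repeat with period 6: MVRYDT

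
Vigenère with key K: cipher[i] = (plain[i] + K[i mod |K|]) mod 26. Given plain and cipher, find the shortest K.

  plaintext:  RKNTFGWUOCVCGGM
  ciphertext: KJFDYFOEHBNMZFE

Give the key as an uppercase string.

TZSK

  i= 0: K-R = 19 → T
  i= 1: J-K = 25 → Z
  i= 2: F-N = 18 → S
  i= 3: D-T = 10 → K
  i= 4: Y-F = 19 → T
  i= 5: F-G = 25 → Z
  i= 6: O-W = 18 → S
  i= 7: E-U = 10 → K
  i= 8: H-O = 19 → T
  i= 9: B-C = 25 → Z
  i=10: N-V = 18 → S
  i=11: M-C = 10 → K
  i=12: Z-G = 19 → T
  i=13: F-G = 25 → Z
  i=14: E-M = 18 → S
  shifts repeat with period 4: TZSK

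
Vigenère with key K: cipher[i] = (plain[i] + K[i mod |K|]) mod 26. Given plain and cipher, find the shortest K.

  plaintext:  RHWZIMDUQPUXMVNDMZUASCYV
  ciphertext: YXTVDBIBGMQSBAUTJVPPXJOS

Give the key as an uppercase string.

HQXWVPF

  i= 0: Y-R =  7 → H
  i= 1: X-H = 16 → Q
  i= 2: T-W = 23 → X
  i= 3: V-Z = 22 → W
  i= 4: D-I = 21 → V
  i= 5: B-M = 15 → P
  i= 6: I-D =  5 → F
  i= 7: B-U =  7 → H
  i= 8: G-Q = 16 → Q
  i= 9: M-P = 23 → X
  i=10: Q-U = 22 → W
  i=11: S-X = 21 → V
  i=12: B-M = 15 → P
  i=13: A-V =  5 → F
  i=14: U-N =  7 → H
  i=15: T-D = 16 → Q
  i=16: J-M = 23 → X
  i=17: V-Z = 22 → W
  i=18: P-U = 21 → V
  i=19: P-A = 15 → P
  i=20: X-S =  5 → F
  i=21: J-C =  7 → H
  i=22: O-Y = 16 → Q
  i=23: S-V = 23 → X
  shifts repeat with period 7: HQXWVPF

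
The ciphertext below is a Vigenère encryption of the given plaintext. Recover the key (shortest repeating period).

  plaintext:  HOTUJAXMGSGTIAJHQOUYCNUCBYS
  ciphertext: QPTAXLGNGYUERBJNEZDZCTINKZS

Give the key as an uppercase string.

  i= 0: Q-H =  9 → J
  i= 1: P-O =  1 → B
  i= 2: T-T =  0 → A
  i= 3: A-U =  6 → G
  i= 4: X-J = 14 → O
  i= 5: L-A = 11 → L
  i= 6: G-X =  9 → J
  i= 7: N-M =  1 → B
  i= 8: G-G =  0 → A
  i= 9: Y-S =  6 → G
  i=10: U-G = 14 → O
  i=11: E-T = 11 → L
  i=12: R-I =  9 → J
  i=13: B-A =  1 → B
  i=14: J-J =  0 → A
  i=15: N-H =  6 → G
  i=16: E-Q = 14 → O
  i=17: Z-O = 11 → L
  i=18: D-U =  9 → J
  i=19: Z-Y =  1 → B
  i=20: C-C =  0 → A
  i=21: T-N =  6 → G
  i=22: I-U = 14 → O
  i=23: N-C = 11 → L
  i=24: K-B =  9 → J
  i=25: Z-Y =  1 → B
  i=26: S-S =  0 → A
  shifts repeat with period 6: JBAGOL

JBAGOL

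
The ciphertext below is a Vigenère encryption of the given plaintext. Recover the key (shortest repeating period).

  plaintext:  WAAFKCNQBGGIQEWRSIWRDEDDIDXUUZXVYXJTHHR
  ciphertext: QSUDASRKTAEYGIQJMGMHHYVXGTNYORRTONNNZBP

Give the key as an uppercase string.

  i= 0: Q-W = 20 → U
  i= 1: S-A = 18 → S
  i= 2: U-A = 20 → U
  i= 3: D-F = 24 → Y
  i= 4: A-K = 16 → Q
  i= 5: S-C = 16 → Q
  i= 6: R-N =  4 → E
  i= 7: K-Q = 20 → U
  i= 8: T-B = 18 → S
  i= 9: A-G = 20 → U
  i=10: E-G = 24 → Y
  i=11: Y-I = 16 → Q
  i=12: G-Q = 16 → Q
  i=13: I-E =  4 → E
  i=14: Q-W = 20 → U
  i=15: J-R = 18 → S
  i=16: M-S = 20 → U
  i=17: G-I = 24 → Y
  i=18: M-W = 16 → Q
  i=19: H-R = 16 → Q
  i=20: H-D =  4 → E
  i=21: Y-E = 20 → U
  i=22: V-D = 18 → S
  i=23: X-D = 20 → U
  i=24: G-I = 24 → Y
  i=25: T-D = 16 → Q
  i=26: N-X = 16 → Q
  i=27: Y-U =  4 → E
  i=28: O-U = 20 → U
  i=29: R-Z = 18 → S
  i=30: R-X = 20 → U
  i=31: T-V = 24 → Y
  i=32: O-Y = 16 → Q
  i=33: N-X = 16 → Q
  i=34: N-J =  4 → E
  i=35: N-T = 20 → U
  i=36: Z-H = 18 → S
  i=37: B-H = 20 → U
  i=38: P-R = 24 → Y
  shifts repeat with period 7: USUYQQE

USUYQQE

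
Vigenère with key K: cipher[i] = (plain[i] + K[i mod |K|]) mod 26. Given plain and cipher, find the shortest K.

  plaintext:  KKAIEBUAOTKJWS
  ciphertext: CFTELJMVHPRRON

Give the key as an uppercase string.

SVTWHI

  i= 0: C-K = 18 → S
  i= 1: F-K = 21 → V
  i= 2: T-A = 19 → T
  i= 3: E-I = 22 → W
  i= 4: L-E =  7 → H
  i= 5: J-B =  8 → I
  i= 6: M-U = 18 → S
  i= 7: V-A = 21 → V
  i= 8: H-O = 19 → T
  i= 9: P-T = 22 → W
  i=10: R-K =  7 → H
  i=11: R-J =  8 → I
  i=12: O-W = 18 → S
  i=13: N-S = 21 → V
  shifts repeat with period 6: SVTWHI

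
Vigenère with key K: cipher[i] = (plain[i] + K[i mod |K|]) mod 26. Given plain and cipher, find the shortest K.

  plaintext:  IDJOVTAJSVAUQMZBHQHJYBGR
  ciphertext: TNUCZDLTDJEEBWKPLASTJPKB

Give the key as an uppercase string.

LKLOEK

  i= 0: T-I = 11 → L
  i= 1: N-D = 10 → K
  i= 2: U-J = 11 → L
  i= 3: C-O = 14 → O
  i= 4: Z-V =  4 → E
  i= 5: D-T = 10 → K
  i= 6: L-A = 11 → L
  i= 7: T-J = 10 → K
  i= 8: D-S = 11 → L
  i= 9: J-V = 14 → O
  i=10: E-A =  4 → E
  i=11: E-U = 10 → K
  i=12: B-Q = 11 → L
  i=13: W-M = 10 → K
  i=14: K-Z = 11 → L
  i=15: P-B = 14 → O
  i=16: L-H =  4 → E
  i=17: A-Q = 10 → K
  i=18: S-H = 11 → L
  i=19: T-J = 10 → K
  i=20: J-Y = 11 → L
  i=21: P-B = 14 → O
  i=22: K-G =  4 → E
  i=23: B-R = 10 → K
  shifts repeat with period 6: LKLOEK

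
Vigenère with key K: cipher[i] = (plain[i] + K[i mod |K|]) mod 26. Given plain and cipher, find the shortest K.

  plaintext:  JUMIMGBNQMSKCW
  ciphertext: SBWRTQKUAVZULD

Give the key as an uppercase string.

  i= 0: S-J =  9 → J
  i= 1: B-U =  7 → H
  i= 2: W-M = 10 → K
  i= 3: R-I =  9 → J
  i= 4: T-M =  7 → H
  i= 5: Q-G = 10 → K
  i= 6: K-B =  9 → J
  i= 7: U-N =  7 → H
  i= 8: A-Q = 10 → K
  i= 9: V-M =  9 → J
  i=10: Z-S =  7 → H
  i=11: U-K = 10 → K
  i=12: L-C =  9 → J
  i=13: D-W =  7 → H
  shifts repeat with period 3: JHK

JHK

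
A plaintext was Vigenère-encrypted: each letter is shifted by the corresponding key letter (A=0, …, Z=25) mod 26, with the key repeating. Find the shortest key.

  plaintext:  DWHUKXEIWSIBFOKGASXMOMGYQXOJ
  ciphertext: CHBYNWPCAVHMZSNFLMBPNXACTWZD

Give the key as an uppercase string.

  i= 0: C-D = 25 → Z
  i= 1: H-W = 11 → L
  i= 2: B-H = 20 → U
  i= 3: Y-U =  4 → E
  i= 4: N-K =  3 → D
  i= 5: W-X = 25 → Z
  i= 6: P-E = 11 → L
  i= 7: C-I = 20 → U
  i= 8: A-W =  4 → E
  i= 9: V-S =  3 → D
  i=10: H-I = 25 → Z
  i=11: M-B = 11 → L
  i=12: Z-F = 20 → U
  i=13: S-O =  4 → E
  i=14: N-K =  3 → D
  i=15: F-G = 25 → Z
  i=16: L-A = 11 → L
  i=17: M-S = 20 → U
  i=18: B-X =  4 → E
  i=19: P-M =  3 → D
  i=20: N-O = 25 → Z
  i=21: X-M = 11 → L
  i=22: A-G = 20 → U
  i=23: C-Y =  4 → E
  i=24: T-Q =  3 → D
  i=25: W-X = 25 → Z
  i=26: Z-O = 11 → L
  i=27: D-J = 20 → U
  shifts repeat with period 5: ZLUED

ZLUED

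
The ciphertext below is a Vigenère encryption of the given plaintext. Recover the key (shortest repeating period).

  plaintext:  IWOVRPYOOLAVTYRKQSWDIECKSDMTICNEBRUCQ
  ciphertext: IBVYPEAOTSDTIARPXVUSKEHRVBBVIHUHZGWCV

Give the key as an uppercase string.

AFHDYPC

  i= 0: I-I =  0 → A
  i= 1: B-W =  5 → F
  i= 2: V-O =  7 → H
  i= 3: Y-V =  3 → D
  i= 4: P-R = 24 → Y
  i= 5: E-P = 15 → P
  i= 6: A-Y =  2 → C
  i= 7: O-O =  0 → A
  i= 8: T-O =  5 → F
  i= 9: S-L =  7 → H
  i=10: D-A =  3 → D
  i=11: T-V = 24 → Y
  i=12: I-T = 15 → P
  i=13: A-Y =  2 → C
  i=14: R-R =  0 → A
  i=15: P-K =  5 → F
  i=16: X-Q =  7 → H
  i=17: V-S =  3 → D
  i=18: U-W = 24 → Y
  i=19: S-D = 15 → P
  i=20: K-I =  2 → C
  i=21: E-E =  0 → A
  i=22: H-C =  5 → F
  i=23: R-K =  7 → H
  i=24: V-S =  3 → D
  i=25: B-D = 24 → Y
  i=26: B-M = 15 → P
  i=27: V-T =  2 → C
  i=28: I-I =  0 → A
  i=29: H-C =  5 → F
  i=30: U-N =  7 → H
  i=31: H-E =  3 → D
  i=32: Z-B = 24 → Y
  i=33: G-R = 15 → P
  i=34: W-U =  2 → C
  i=35: C-C =  0 → A
  i=36: V-Q =  5 → F
  shifts repeat with period 7: AFHDYPC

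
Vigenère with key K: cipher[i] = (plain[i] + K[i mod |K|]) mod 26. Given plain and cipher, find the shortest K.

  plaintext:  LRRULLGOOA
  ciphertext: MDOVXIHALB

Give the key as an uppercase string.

  i= 0: M-L =  1 → B
  i= 1: D-R = 12 → M
  i= 2: O-R = 23 → X
  i= 3: V-U =  1 → B
  i= 4: X-L = 12 → M
  i= 5: I-L = 23 → X
  i= 6: H-G =  1 → B
  i= 7: A-O = 12 → M
  i= 8: L-O = 23 → X
  i= 9: B-A =  1 → B
  shifts repeat with period 3: BMX

BMX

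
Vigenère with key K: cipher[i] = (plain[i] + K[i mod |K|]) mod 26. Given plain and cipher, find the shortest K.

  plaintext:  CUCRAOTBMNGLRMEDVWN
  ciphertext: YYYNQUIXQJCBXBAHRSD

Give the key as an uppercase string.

  i= 0: Y-C = 22 → W
  i= 1: Y-U =  4 → E
  i= 2: Y-C = 22 → W
  i= 3: N-R = 22 → W
  i= 4: Q-A = 16 → Q
  i= 5: U-O =  6 → G
  i= 6: I-T = 15 → P
  i= 7: X-B = 22 → W
  i= 8: Q-M =  4 → E
  i= 9: J-N = 22 → W
  i=10: C-G = 22 → W
  i=11: B-L = 16 → Q
  i=12: X-R =  6 → G
  i=13: B-M = 15 → P
  i=14: A-E = 22 → W
  i=15: H-D =  4 → E
  i=16: R-V = 22 → W
  i=17: S-W = 22 → W
  i=18: D-N = 16 → Q
  shifts repeat with period 7: WEWWQGP

WEWWQGP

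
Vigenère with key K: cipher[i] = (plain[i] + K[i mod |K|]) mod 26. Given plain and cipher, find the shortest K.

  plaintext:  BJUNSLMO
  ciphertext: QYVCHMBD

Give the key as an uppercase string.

  i= 0: Q-B = 15 → P
  i= 1: Y-J = 15 → P
  i= 2: V-U =  1 → B
  i= 3: C-N = 15 → P
  i= 4: H-S = 15 → P
  i= 5: M-L =  1 → B
  i= 6: B-M = 15 → P
  i= 7: D-O = 15 → P
  shifts repeat with period 3: PPB

PPB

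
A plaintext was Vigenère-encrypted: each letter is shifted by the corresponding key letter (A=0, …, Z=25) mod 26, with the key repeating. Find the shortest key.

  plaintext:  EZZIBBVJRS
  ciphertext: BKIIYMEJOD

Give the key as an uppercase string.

XLJA

  i= 0: B-E = 23 → X
  i= 1: K-Z = 11 → L
  i= 2: I-Z =  9 → J
  i= 3: I-I =  0 → A
  i= 4: Y-B = 23 → X
  i= 5: M-B = 11 → L
  i= 6: E-V =  9 → J
  i= 7: J-J =  0 → A
  i= 8: O-R = 23 → X
  i= 9: D-S = 11 → L
  shifts repeat with period 4: XLJA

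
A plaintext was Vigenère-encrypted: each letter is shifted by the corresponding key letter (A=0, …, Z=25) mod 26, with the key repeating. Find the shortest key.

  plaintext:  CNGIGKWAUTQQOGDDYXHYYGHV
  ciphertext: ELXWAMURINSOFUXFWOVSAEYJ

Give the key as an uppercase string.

CYROU

  i= 0: E-C =  2 → C
  i= 1: L-N = 24 → Y
  i= 2: X-G = 17 → R
  i= 3: W-I = 14 → O
  i= 4: A-G = 20 → U
  i= 5: M-K =  2 → C
  i= 6: U-W = 24 → Y
  i= 7: R-A = 17 → R
  i= 8: I-U = 14 → O
  i= 9: N-T = 20 → U
  i=10: S-Q =  2 → C
  i=11: O-Q = 24 → Y
  i=12: F-O = 17 → R
  i=13: U-G = 14 → O
  i=14: X-D = 20 → U
  i=15: F-D =  2 → C
  i=16: W-Y = 24 → Y
  i=17: O-X = 17 → R
  i=18: V-H = 14 → O
  i=19: S-Y = 20 → U
  i=20: A-Y =  2 → C
  i=21: E-G = 24 → Y
  i=22: Y-H = 17 → R
  i=23: J-V = 14 → O
  shifts repeat with period 5: CYROU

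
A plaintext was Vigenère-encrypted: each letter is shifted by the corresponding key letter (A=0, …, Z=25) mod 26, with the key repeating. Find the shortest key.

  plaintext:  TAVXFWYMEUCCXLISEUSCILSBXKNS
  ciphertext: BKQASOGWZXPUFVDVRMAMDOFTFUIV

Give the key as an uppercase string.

  i= 0: B-T =  8 → I
  i= 1: K-A = 10 → K
  i= 2: Q-V = 21 → V
  i= 3: A-X =  3 → D
  i= 4: S-F = 13 → N
  i= 5: O-W = 18 → S
  i= 6: G-Y =  8 → I
  i= 7: W-M = 10 → K
  i= 8: Z-E = 21 → V
  i= 9: X-U =  3 → D
  i=10: P-C = 13 → N
  i=11: U-C = 18 → S
  i=12: F-X =  8 → I
  i=13: V-L = 10 → K
  i=14: D-I = 21 → V
  i=15: V-S =  3 → D
  i=16: R-E = 13 → N
  i=17: M-U = 18 → S
  i=18: A-S =  8 → I
  i=19: M-C = 10 → K
  i=20: D-I = 21 → V
  i=21: O-L =  3 → D
  i=22: F-S = 13 → N
  i=23: T-B = 18 → S
  i=24: F-X =  8 → I
  i=25: U-K = 10 → K
  i=26: I-N = 21 → V
  i=27: V-S =  3 → D
  shifts repeat with period 6: IKVDNS

IKVDNS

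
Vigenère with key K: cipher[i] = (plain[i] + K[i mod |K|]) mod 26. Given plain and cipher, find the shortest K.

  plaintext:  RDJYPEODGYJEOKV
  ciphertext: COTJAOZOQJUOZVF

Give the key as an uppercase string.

LLK

  i= 0: C-R = 11 → L
  i= 1: O-D = 11 → L
  i= 2: T-J = 10 → K
  i= 3: J-Y = 11 → L
  i= 4: A-P = 11 → L
  i= 5: O-E = 10 → K
  i= 6: Z-O = 11 → L
  i= 7: O-D = 11 → L
  i= 8: Q-G = 10 → K
  i= 9: J-Y = 11 → L
  i=10: U-J = 11 → L
  i=11: O-E = 10 → K
  i=12: Z-O = 11 → L
  i=13: V-K = 11 → L
  i=14: F-V = 10 → K
  shifts repeat with period 3: LLK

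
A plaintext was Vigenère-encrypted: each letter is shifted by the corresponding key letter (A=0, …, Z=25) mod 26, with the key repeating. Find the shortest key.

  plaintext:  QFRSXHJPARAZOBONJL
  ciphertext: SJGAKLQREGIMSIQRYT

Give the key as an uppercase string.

  i= 0: S-Q =  2 → C
  i= 1: J-F =  4 → E
  i= 2: G-R = 15 → P
  i= 3: A-S =  8 → I
  i= 4: K-X = 13 → N
  i= 5: L-H =  4 → E
  i= 6: Q-J =  7 → H
  i= 7: R-P =  2 → C
  i= 8: E-A =  4 → E
  i= 9: G-R = 15 → P
  i=10: I-A =  8 → I
  i=11: M-Z = 13 → N
  i=12: S-O =  4 → E
  i=13: I-B =  7 → H
  i=14: Q-O =  2 → C
  i=15: R-N =  4 → E
  i=16: Y-J = 15 → P
  i=17: T-L =  8 → I
  shifts repeat with period 7: CEPINEH

CEPINEH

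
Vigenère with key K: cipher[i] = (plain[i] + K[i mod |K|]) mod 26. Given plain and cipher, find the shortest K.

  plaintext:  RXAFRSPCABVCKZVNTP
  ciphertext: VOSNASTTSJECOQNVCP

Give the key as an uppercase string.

  i= 0: V-R =  4 → E
  i= 1: O-X = 17 → R
  i= 2: S-A = 18 → S
  i= 3: N-F =  8 → I
  i= 4: A-R =  9 → J
  i= 5: S-S =  0 → A
  i= 6: T-P =  4 → E
  i= 7: T-C = 17 → R
  i= 8: S-A = 18 → S
  i= 9: J-B =  8 → I
  i=10: E-V =  9 → J
  i=11: C-C =  0 → A
  i=12: O-K =  4 → E
  i=13: Q-Z = 17 → R
  i=14: N-V = 18 → S
  i=15: V-N =  8 → I
  i=16: C-T =  9 → J
  i=17: P-P =  0 → A
  shifts repeat with period 6: ERSIJA

ERSIJA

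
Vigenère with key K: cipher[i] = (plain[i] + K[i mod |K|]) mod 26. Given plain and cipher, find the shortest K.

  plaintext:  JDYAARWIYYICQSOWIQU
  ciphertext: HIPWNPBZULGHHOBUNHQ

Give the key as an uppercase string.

  i= 0: H-J = 24 → Y
  i= 1: I-D =  5 → F
  i= 2: P-Y = 17 → R
  i= 3: W-A = 22 → W
  i= 4: N-A = 13 → N
  i= 5: P-R = 24 → Y
  i= 6: B-W =  5 → F
  i= 7: Z-I = 17 → R
  i= 8: U-Y = 22 → W
  i= 9: L-Y = 13 → N
  i=10: G-I = 24 → Y
  i=11: H-C =  5 → F
  i=12: H-Q = 17 → R
  i=13: O-S = 22 → W
  i=14: B-O = 13 → N
  i=15: U-W = 24 → Y
  i=16: N-I =  5 → F
  i=17: H-Q = 17 → R
  i=18: Q-U = 22 → W
  shifts repeat with period 5: YFRWN

YFRWN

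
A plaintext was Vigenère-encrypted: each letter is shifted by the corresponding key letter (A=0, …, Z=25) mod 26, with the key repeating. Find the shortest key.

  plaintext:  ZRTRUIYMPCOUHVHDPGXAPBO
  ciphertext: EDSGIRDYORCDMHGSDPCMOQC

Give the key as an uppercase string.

  i= 0: E-Z =  5 → F
  i= 1: D-R = 12 → M
  i= 2: S-T = 25 → Z
  i= 3: G-R = 15 → P
  i= 4: I-U = 14 → O
  i= 5: R-I =  9 → J
  i= 6: D-Y =  5 → F
  i= 7: Y-M = 12 → M
  i= 8: O-P = 25 → Z
  i= 9: R-C = 15 → P
  i=10: C-O = 14 → O
  i=11: D-U =  9 → J
  i=12: M-H =  5 → F
  i=13: H-V = 12 → M
  i=14: G-H = 25 → Z
  i=15: S-D = 15 → P
  i=16: D-P = 14 → O
  i=17: P-G =  9 → J
  i=18: C-X =  5 → F
  i=19: M-A = 12 → M
  i=20: O-P = 25 → Z
  i=21: Q-B = 15 → P
  i=22: C-O = 14 → O
  shifts repeat with period 6: FMZPOJ

FMZPOJ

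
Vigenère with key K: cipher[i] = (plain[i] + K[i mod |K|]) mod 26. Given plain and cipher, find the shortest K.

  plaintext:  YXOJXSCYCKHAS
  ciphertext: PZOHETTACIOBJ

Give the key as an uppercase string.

  i= 0: P-Y = 17 → R
  i= 1: Z-X =  2 → C
  i= 2: O-O =  0 → A
  i= 3: H-J = 24 → Y
  i= 4: E-X =  7 → H
  i= 5: T-S =  1 → B
  i= 6: T-C = 17 → R
  i= 7: A-Y =  2 → C
  i= 8: C-C =  0 → A
  i= 9: I-K = 24 → Y
  i=10: O-H =  7 → H
  i=11: B-A =  1 → B
  i=12: J-S = 17 → R
  shifts repeat with period 6: RCAYHB

RCAYHB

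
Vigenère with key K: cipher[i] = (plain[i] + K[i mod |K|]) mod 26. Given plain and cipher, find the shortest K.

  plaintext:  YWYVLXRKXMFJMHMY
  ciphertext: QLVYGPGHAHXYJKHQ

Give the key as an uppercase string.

SPXDV

  i= 0: Q-Y = 18 → S
  i= 1: L-W = 15 → P
  i= 2: V-Y = 23 → X
  i= 3: Y-V =  3 → D
  i= 4: G-L = 21 → V
  i= 5: P-X = 18 → S
  i= 6: G-R = 15 → P
  i= 7: H-K = 23 → X
  i= 8: A-X =  3 → D
  i= 9: H-M = 21 → V
  i=10: X-F = 18 → S
  i=11: Y-J = 15 → P
  i=12: J-M = 23 → X
  i=13: K-H =  3 → D
  i=14: H-M = 21 → V
  i=15: Q-Y = 18 → S
  shifts repeat with period 5: SPXDV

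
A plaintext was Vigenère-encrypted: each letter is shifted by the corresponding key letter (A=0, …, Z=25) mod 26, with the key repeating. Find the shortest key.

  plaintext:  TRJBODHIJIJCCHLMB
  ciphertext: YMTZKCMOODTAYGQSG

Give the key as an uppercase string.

  i= 0: Y-T =  5 → F
  i= 1: M-R = 21 → V
  i= 2: T-J = 10 → K
  i= 3: Z-B = 24 → Y
  i= 4: K-O = 22 → W
  i= 5: C-D = 25 → Z
  i= 6: M-H =  5 → F
  i= 7: O-I =  6 → G
  i= 8: O-J =  5 → F
  i= 9: D-I = 21 → V
  i=10: T-J = 10 → K
  i=11: A-C = 24 → Y
  i=12: Y-C = 22 → W
  i=13: G-H = 25 → Z
  i=14: Q-L =  5 → F
  i=15: S-M =  6 → G
  i=16: G-B =  5 → F
  shifts repeat with period 8: FVKYWZFG

FVKYWZFG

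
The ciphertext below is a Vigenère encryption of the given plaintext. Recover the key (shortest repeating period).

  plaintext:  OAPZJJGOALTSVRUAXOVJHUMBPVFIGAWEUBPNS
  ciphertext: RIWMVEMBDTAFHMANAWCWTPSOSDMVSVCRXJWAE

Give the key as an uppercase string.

DIHNMVGN

  i= 0: R-O =  3 → D
  i= 1: I-A =  8 → I
  i= 2: W-P =  7 → H
  i= 3: M-Z = 13 → N
  i= 4: V-J = 12 → M
  i= 5: E-J = 21 → V
  i= 6: M-G =  6 → G
  i= 7: B-O = 13 → N
  i= 8: D-A =  3 → D
  i= 9: T-L =  8 → I
  i=10: A-T =  7 → H
  i=11: F-S = 13 → N
  i=12: H-V = 12 → M
  i=13: M-R = 21 → V
  i=14: A-U =  6 → G
  i=15: N-A = 13 → N
  i=16: A-X =  3 → D
  i=17: W-O =  8 → I
  i=18: C-V =  7 → H
  i=19: W-J = 13 → N
  i=20: T-H = 12 → M
  i=21: P-U = 21 → V
  i=22: S-M =  6 → G
  i=23: O-B = 13 → N
  i=24: S-P =  3 → D
  i=25: D-V =  8 → I
  i=26: M-F =  7 → H
  i=27: V-I = 13 → N
  i=28: S-G = 12 → M
  i=29: V-A = 21 → V
  i=30: C-W =  6 → G
  i=31: R-E = 13 → N
  i=32: X-U =  3 → D
  i=33: J-B =  8 → I
  i=34: W-P =  7 → H
  i=35: A-N = 13 → N
  i=36: E-S = 12 → M
  shifts repeat with period 8: DIHNMVGN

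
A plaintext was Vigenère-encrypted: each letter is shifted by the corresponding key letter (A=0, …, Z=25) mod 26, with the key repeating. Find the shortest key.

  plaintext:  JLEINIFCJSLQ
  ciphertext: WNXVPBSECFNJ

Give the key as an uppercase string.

  i= 0: W-J = 13 → N
  i= 1: N-L =  2 → C
  i= 2: X-E = 19 → T
  i= 3: V-I = 13 → N
  i= 4: P-N =  2 → C
  i= 5: B-I = 19 → T
  i= 6: S-F = 13 → N
  i= 7: E-C =  2 → C
  i= 8: C-J = 19 → T
  i= 9: F-S = 13 → N
  i=10: N-L =  2 → C
  i=11: J-Q = 19 → T
  shifts repeat with period 3: NCT

NCT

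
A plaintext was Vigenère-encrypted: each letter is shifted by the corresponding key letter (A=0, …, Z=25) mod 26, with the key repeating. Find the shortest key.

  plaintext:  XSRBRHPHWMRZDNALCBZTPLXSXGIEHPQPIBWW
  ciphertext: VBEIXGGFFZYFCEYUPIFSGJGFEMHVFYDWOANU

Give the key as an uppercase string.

  i= 0: V-X = 24 → Y
  i= 1: B-S =  9 → J
  i= 2: E-R = 13 → N
  i= 3: I-B =  7 → H
  i= 4: X-R =  6 → G
  i= 5: G-H = 25 → Z
  i= 6: G-P = 17 → R
  i= 7: F-H = 24 → Y
  i= 8: F-W =  9 → J
  i= 9: Z-M = 13 → N
  i=10: Y-R =  7 → H
  i=11: F-Z =  6 → G
  i=12: C-D = 25 → Z
  i=13: E-N = 17 → R
  i=14: Y-A = 24 → Y
  i=15: U-L =  9 → J
  i=16: P-C = 13 → N
  i=17: I-B =  7 → H
  i=18: F-Z =  6 → G
  i=19: S-T = 25 → Z
  i=20: G-P = 17 → R
  i=21: J-L = 24 → Y
  i=22: G-X =  9 → J
  i=23: F-S = 13 → N
  i=24: E-X =  7 → H
  i=25: M-G =  6 → G
  i=26: H-I = 25 → Z
  i=27: V-E = 17 → R
  i=28: F-H = 24 → Y
  i=29: Y-P =  9 → J
  i=30: D-Q = 13 → N
  i=31: W-P =  7 → H
  i=32: O-I =  6 → G
  i=33: A-B = 25 → Z
  i=34: N-W = 17 → R
  i=35: U-W = 24 → Y
  shifts repeat with period 7: YJNHGZR

YJNHGZR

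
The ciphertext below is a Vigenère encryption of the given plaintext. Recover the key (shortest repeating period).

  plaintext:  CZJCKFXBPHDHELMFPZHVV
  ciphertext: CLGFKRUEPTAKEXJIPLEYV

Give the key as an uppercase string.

AMXD

  i= 0: C-C =  0 → A
  i= 1: L-Z = 12 → M
  i= 2: G-J = 23 → X
  i= 3: F-C =  3 → D
  i= 4: K-K =  0 → A
  i= 5: R-F = 12 → M
  i= 6: U-X = 23 → X
  i= 7: E-B =  3 → D
  i= 8: P-P =  0 → A
  i= 9: T-H = 12 → M
  i=10: A-D = 23 → X
  i=11: K-H =  3 → D
  i=12: E-E =  0 → A
  i=13: X-L = 12 → M
  i=14: J-M = 23 → X
  i=15: I-F =  3 → D
  i=16: P-P =  0 → A
  i=17: L-Z = 12 → M
  i=18: E-H = 23 → X
  i=19: Y-V =  3 → D
  i=20: V-V =  0 → A
  shifts repeat with period 4: AMXD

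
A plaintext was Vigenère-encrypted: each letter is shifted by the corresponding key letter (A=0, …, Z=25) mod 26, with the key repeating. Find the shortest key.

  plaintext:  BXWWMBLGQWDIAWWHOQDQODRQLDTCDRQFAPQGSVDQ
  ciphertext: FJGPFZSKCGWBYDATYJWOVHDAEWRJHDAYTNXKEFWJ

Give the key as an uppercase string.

  i= 0: F-B =  4 → E
  i= 1: J-X = 12 → M
  i= 2: G-W = 10 → K
  i= 3: P-W = 19 → T
  i= 4: F-M = 19 → T
  i= 5: Z-B = 24 → Y
  i= 6: S-L =  7 → H
  i= 7: K-G =  4 → E
  i= 8: C-Q = 12 → M
  i= 9: G-W = 10 → K
  i=10: W-D = 19 → T
  i=11: B-I = 19 → T
  i=12: Y-A = 24 → Y
  i=13: D-W =  7 → H
  i=14: A-W =  4 → E
  i=15: T-H = 12 → M
  i=16: Y-O = 10 → K
  i=17: J-Q = 19 → T
  i=18: W-D = 19 → T
  i=19: O-Q = 24 → Y
  i=20: V-O =  7 → H
  i=21: H-D =  4 → E
  i=22: D-R = 12 → M
  i=23: A-Q = 10 → K
  i=24: E-L = 19 → T
  i=25: W-D = 19 → T
  i=26: R-T = 24 → Y
  i=27: J-C =  7 → H
  i=28: H-D =  4 → E
  i=29: D-R = 12 → M
  i=30: A-Q = 10 → K
  i=31: Y-F = 19 → T
  i=32: T-A = 19 → T
  i=33: N-P = 24 → Y
  i=34: X-Q =  7 → H
  i=35: K-G =  4 → E
  i=36: E-S = 12 → M
  i=37: F-V = 10 → K
  i=38: W-D = 19 → T
  i=39: J-Q = 19 → T
  shifts repeat with period 7: EMKTTYH

EMKTTYH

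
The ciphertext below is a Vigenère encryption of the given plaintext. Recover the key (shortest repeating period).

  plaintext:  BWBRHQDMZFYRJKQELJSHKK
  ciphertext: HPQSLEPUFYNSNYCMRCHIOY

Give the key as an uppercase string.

GTPBEOMI

  i= 0: H-B =  6 → G
  i= 1: P-W = 19 → T
  i= 2: Q-B = 15 → P
  i= 3: S-R =  1 → B
  i= 4: L-H =  4 → E
  i= 5: E-Q = 14 → O
  i= 6: P-D = 12 → M
  i= 7: U-M =  8 → I
  i= 8: F-Z =  6 → G
  i= 9: Y-F = 19 → T
  i=10: N-Y = 15 → P
  i=11: S-R =  1 → B
  i=12: N-J =  4 → E
  i=13: Y-K = 14 → O
  i=14: C-Q = 12 → M
  i=15: M-E =  8 → I
  i=16: R-L =  6 → G
  i=17: C-J = 19 → T
  i=18: H-S = 15 → P
  i=19: I-H =  1 → B
  i=20: O-K =  4 → E
  i=21: Y-K = 14 → O
  shifts repeat with period 8: GTPBEOMI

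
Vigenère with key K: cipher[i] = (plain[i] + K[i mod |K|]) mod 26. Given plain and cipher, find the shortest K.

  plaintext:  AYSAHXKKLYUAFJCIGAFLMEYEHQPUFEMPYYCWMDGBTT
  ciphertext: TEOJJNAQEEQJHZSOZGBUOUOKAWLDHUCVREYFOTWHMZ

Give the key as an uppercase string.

TGWJCQQG

  i= 0: T-A = 19 → T
  i= 1: E-Y =  6 → G
  i= 2: O-S = 22 → W
  i= 3: J-A =  9 → J
  i= 4: J-H =  2 → C
  i= 5: N-X = 16 → Q
  i= 6: A-K = 16 → Q
  i= 7: Q-K =  6 → G
  i= 8: E-L = 19 → T
  i= 9: E-Y =  6 → G
  i=10: Q-U = 22 → W
  i=11: J-A =  9 → J
  i=12: H-F =  2 → C
  i=13: Z-J = 16 → Q
  i=14: S-C = 16 → Q
  i=15: O-I =  6 → G
  i=16: Z-G = 19 → T
  i=17: G-A =  6 → G
  i=18: B-F = 22 → W
  i=19: U-L =  9 → J
  i=20: O-M =  2 → C
  i=21: U-E = 16 → Q
  i=22: O-Y = 16 → Q
  i=23: K-E =  6 → G
  i=24: A-H = 19 → T
  i=25: W-Q =  6 → G
  i=26: L-P = 22 → W
  i=27: D-U =  9 → J
  i=28: H-F =  2 → C
  i=29: U-E = 16 → Q
  i=30: C-M = 16 → Q
  i=31: V-P =  6 → G
  i=32: R-Y = 19 → T
  i=33: E-Y =  6 → G
  i=34: Y-C = 22 → W
  i=35: F-W =  9 → J
  i=36: O-M =  2 → C
  i=37: T-D = 16 → Q
  i=38: W-G = 16 → Q
  i=39: H-B =  6 → G
  i=40: M-T = 19 → T
  i=41: Z-T =  6 → G
  shifts repeat with period 8: TGWJCQQG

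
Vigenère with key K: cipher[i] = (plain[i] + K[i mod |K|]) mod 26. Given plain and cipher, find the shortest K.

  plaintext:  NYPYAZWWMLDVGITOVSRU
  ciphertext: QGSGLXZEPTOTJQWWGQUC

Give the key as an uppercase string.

DIDILY

  i= 0: Q-N =  3 → D
  i= 1: G-Y =  8 → I
  i= 2: S-P =  3 → D
  i= 3: G-Y =  8 → I
  i= 4: L-A = 11 → L
  i= 5: X-Z = 24 → Y
  i= 6: Z-W =  3 → D
  i= 7: E-W =  8 → I
  i= 8: P-M =  3 → D
  i= 9: T-L =  8 → I
  i=10: O-D = 11 → L
  i=11: T-V = 24 → Y
  i=12: J-G =  3 → D
  i=13: Q-I =  8 → I
  i=14: W-T =  3 → D
  i=15: W-O =  8 → I
  i=16: G-V = 11 → L
  i=17: Q-S = 24 → Y
  i=18: U-R =  3 → D
  i=19: C-U =  8 → I
  shifts repeat with period 6: DIDILY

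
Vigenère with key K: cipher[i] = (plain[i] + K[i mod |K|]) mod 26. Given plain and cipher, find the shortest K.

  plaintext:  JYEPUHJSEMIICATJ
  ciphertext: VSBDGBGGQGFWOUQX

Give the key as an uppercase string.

  i= 0: V-J = 12 → M
  i= 1: S-Y = 20 → U
  i= 2: B-E = 23 → X
  i= 3: D-P = 14 → O
  i= 4: G-U = 12 → M
  i= 5: B-H = 20 → U
  i= 6: G-J = 23 → X
  i= 7: G-S = 14 → O
  i= 8: Q-E = 12 → M
  i= 9: G-M = 20 → U
  i=10: F-I = 23 → X
  i=11: W-I = 14 → O
  i=12: O-C = 12 → M
  i=13: U-A = 20 → U
  i=14: Q-T = 23 → X
  i=15: X-J = 14 → O
  shifts repeat with period 4: MUXO

MUXO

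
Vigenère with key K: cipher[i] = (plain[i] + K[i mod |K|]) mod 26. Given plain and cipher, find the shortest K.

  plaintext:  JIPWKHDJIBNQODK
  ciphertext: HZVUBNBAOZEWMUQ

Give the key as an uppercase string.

YRG

  i= 0: H-J = 24 → Y
  i= 1: Z-I = 17 → R
  i= 2: V-P =  6 → G
  i= 3: U-W = 24 → Y
  i= 4: B-K = 17 → R
  i= 5: N-H =  6 → G
  i= 6: B-D = 24 → Y
  i= 7: A-J = 17 → R
  i= 8: O-I =  6 → G
  i= 9: Z-B = 24 → Y
  i=10: E-N = 17 → R
  i=11: W-Q =  6 → G
  i=12: M-O = 24 → Y
  i=13: U-D = 17 → R
  i=14: Q-K =  6 → G
  shifts repeat with period 3: YRG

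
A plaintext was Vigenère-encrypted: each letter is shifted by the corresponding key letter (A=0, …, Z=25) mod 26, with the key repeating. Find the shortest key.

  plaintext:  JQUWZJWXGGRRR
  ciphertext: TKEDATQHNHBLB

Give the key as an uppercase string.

  i= 0: T-J = 10 → K
  i= 1: K-Q = 20 → U
  i= 2: E-U = 10 → K
  i= 3: D-W =  7 → H
  i= 4: A-Z =  1 → B
  i= 5: T-J = 10 → K
  i= 6: Q-W = 20 → U
  i= 7: H-X = 10 → K
  i= 8: N-G =  7 → H
  i= 9: H-G =  1 → B
  i=10: B-R = 10 → K
  i=11: L-R = 20 → U
  i=12: B-R = 10 → K
  shifts repeat with period 5: KUKHB

KUKHB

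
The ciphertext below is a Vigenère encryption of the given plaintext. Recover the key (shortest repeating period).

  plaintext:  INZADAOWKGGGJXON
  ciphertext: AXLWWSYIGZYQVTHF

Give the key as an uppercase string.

  i= 0: A-I = 18 → S
  i= 1: X-N = 10 → K
  i= 2: L-Z = 12 → M
  i= 3: W-A = 22 → W
  i= 4: W-D = 19 → T
  i= 5: S-A = 18 → S
  i= 6: Y-O = 10 → K
  i= 7: I-W = 12 → M
  i= 8: G-K = 22 → W
  i= 9: Z-G = 19 → T
  i=10: Y-G = 18 → S
  i=11: Q-G = 10 → K
  i=12: V-J = 12 → M
  i=13: T-X = 22 → W
  i=14: H-O = 19 → T
  i=15: F-N = 18 → S
  shifts repeat with period 5: SKMWT

SKMWT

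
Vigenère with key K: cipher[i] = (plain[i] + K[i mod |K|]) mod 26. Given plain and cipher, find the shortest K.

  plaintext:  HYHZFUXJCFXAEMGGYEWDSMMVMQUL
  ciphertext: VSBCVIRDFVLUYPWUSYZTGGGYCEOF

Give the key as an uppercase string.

OUUDQ

  i= 0: V-H = 14 → O
  i= 1: S-Y = 20 → U
  i= 2: B-H = 20 → U
  i= 3: C-Z =  3 → D
  i= 4: V-F = 16 → Q
  i= 5: I-U = 14 → O
  i= 6: R-X = 20 → U
  i= 7: D-J = 20 → U
  i= 8: F-C =  3 → D
  i= 9: V-F = 16 → Q
  i=10: L-X = 14 → O
  i=11: U-A = 20 → U
  i=12: Y-E = 20 → U
  i=13: P-M =  3 → D
  i=14: W-G = 16 → Q
  i=15: U-G = 14 → O
  i=16: S-Y = 20 → U
  i=17: Y-E = 20 → U
  i=18: Z-W =  3 → D
  i=19: T-D = 16 → Q
  i=20: G-S = 14 → O
  i=21: G-M = 20 → U
  i=22: G-M = 20 → U
  i=23: Y-V =  3 → D
  i=24: C-M = 16 → Q
  i=25: E-Q = 14 → O
  i=26: O-U = 20 → U
  i=27: F-L = 20 → U
  shifts repeat with period 5: OUUDQ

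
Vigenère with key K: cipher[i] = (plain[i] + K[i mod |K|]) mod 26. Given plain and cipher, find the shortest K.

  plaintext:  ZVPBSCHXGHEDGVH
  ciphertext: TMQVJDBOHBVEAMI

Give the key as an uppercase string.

URB

  i= 0: T-Z = 20 → U
  i= 1: M-V = 17 → R
  i= 2: Q-P =  1 → B
  i= 3: V-B = 20 → U
  i= 4: J-S = 17 → R
  i= 5: D-C =  1 → B
  i= 6: B-H = 20 → U
  i= 7: O-X = 17 → R
  i= 8: H-G =  1 → B
  i= 9: B-H = 20 → U
  i=10: V-E = 17 → R
  i=11: E-D =  1 → B
  i=12: A-G = 20 → U
  i=13: M-V = 17 → R
  i=14: I-H =  1 → B
  shifts repeat with period 3: URB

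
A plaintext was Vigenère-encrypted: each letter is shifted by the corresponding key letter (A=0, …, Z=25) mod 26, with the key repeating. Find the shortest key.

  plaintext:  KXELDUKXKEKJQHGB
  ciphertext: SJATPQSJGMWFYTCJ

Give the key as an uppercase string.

  i= 0: S-K =  8 → I
  i= 1: J-X = 12 → M
  i= 2: A-E = 22 → W
  i= 3: T-L =  8 → I
  i= 4: P-D = 12 → M
  i= 5: Q-U = 22 → W
  i= 6: S-K =  8 → I
  i= 7: J-X = 12 → M
  i= 8: G-K = 22 → W
  i= 9: M-E =  8 → I
  i=10: W-K = 12 → M
  i=11: F-J = 22 → W
  i=12: Y-Q =  8 → I
  i=13: T-H = 12 → M
  i=14: C-G = 22 → W
  i=15: J-B =  8 → I
  shifts repeat with period 3: IMW

IMW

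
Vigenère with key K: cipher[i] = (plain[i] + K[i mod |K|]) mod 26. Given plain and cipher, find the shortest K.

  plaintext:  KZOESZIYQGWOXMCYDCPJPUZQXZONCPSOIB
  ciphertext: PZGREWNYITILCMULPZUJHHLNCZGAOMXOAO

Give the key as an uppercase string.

FASNMX

  i= 0: P-K =  5 → F
  i= 1: Z-Z =  0 → A
  i= 2: G-O = 18 → S
  i= 3: R-E = 13 → N
  i= 4: E-S = 12 → M
  i= 5: W-Z = 23 → X
  i= 6: N-I =  5 → F
  i= 7: Y-Y =  0 → A
  i= 8: I-Q = 18 → S
  i= 9: T-G = 13 → N
  i=10: I-W = 12 → M
  i=11: L-O = 23 → X
  i=12: C-X =  5 → F
  i=13: M-M =  0 → A
  i=14: U-C = 18 → S
  i=15: L-Y = 13 → N
  i=16: P-D = 12 → M
  i=17: Z-C = 23 → X
  i=18: U-P =  5 → F
  i=19: J-J =  0 → A
  i=20: H-P = 18 → S
  i=21: H-U = 13 → N
  i=22: L-Z = 12 → M
  i=23: N-Q = 23 → X
  i=24: C-X =  5 → F
  i=25: Z-Z =  0 → A
  i=26: G-O = 18 → S
  i=27: A-N = 13 → N
  i=28: O-C = 12 → M
  i=29: M-P = 23 → X
  i=30: X-S =  5 → F
  i=31: O-O =  0 → A
  i=32: A-I = 18 → S
  i=33: O-B = 13 → N
  shifts repeat with period 6: FASNMX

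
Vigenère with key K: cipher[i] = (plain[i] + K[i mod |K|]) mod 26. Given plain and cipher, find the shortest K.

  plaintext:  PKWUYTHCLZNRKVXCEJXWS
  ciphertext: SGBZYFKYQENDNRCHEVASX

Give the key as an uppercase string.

  i= 0: S-P =  3 → D
  i= 1: G-K = 22 → W
  i= 2: B-W =  5 → F
  i= 3: Z-U =  5 → F
  i= 4: Y-Y =  0 → A
  i= 5: F-T = 12 → M
  i= 6: K-H =  3 → D
  i= 7: Y-C = 22 → W
  i= 8: Q-L =  5 → F
  i= 9: E-Z =  5 → F
  i=10: N-N =  0 → A
  i=11: D-R = 12 → M
  i=12: N-K =  3 → D
  i=13: R-V = 22 → W
  i=14: C-X =  5 → F
  i=15: H-C =  5 → F
  i=16: E-E =  0 → A
  i=17: V-J = 12 → M
  i=18: A-X =  3 → D
  i=19: S-W = 22 → W
  i=20: X-S =  5 → F
  shifts repeat with period 6: DWFFAM

DWFFAM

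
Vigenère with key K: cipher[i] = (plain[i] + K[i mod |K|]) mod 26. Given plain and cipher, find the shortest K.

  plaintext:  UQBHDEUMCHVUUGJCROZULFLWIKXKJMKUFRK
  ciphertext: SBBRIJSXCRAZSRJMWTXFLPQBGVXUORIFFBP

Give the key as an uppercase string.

YLAKFF

  i= 0: S-U = 24 → Y
  i= 1: B-Q = 11 → L
  i= 2: B-B =  0 → A
  i= 3: R-H = 10 → K
  i= 4: I-D =  5 → F
  i= 5: J-E =  5 → F
  i= 6: S-U = 24 → Y
  i= 7: X-M = 11 → L
  i= 8: C-C =  0 → A
  i= 9: R-H = 10 → K
  i=10: A-V =  5 → F
  i=11: Z-U =  5 → F
  i=12: S-U = 24 → Y
  i=13: R-G = 11 → L
  i=14: J-J =  0 → A
  i=15: M-C = 10 → K
  i=16: W-R =  5 → F
  i=17: T-O =  5 → F
  i=18: X-Z = 24 → Y
  i=19: F-U = 11 → L
  i=20: L-L =  0 → A
  i=21: P-F = 10 → K
  i=22: Q-L =  5 → F
  i=23: B-W =  5 → F
  i=24: G-I = 24 → Y
  i=25: V-K = 11 → L
  i=26: X-X =  0 → A
  i=27: U-K = 10 → K
  i=28: O-J =  5 → F
  i=29: R-M =  5 → F
  i=30: I-K = 24 → Y
  i=31: F-U = 11 → L
  i=32: F-F =  0 → A
  i=33: B-R = 10 → K
  i=34: P-K =  5 → F
  shifts repeat with period 6: YLAKFF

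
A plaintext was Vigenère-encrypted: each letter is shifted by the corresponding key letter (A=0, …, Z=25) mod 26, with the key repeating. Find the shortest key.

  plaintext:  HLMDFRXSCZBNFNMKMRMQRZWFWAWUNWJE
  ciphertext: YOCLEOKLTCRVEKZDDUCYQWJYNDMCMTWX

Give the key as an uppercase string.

  i= 0: Y-H = 17 → R
  i= 1: O-L =  3 → D
  i= 2: C-M = 16 → Q
  i= 3: L-D =  8 → I
  i= 4: E-F = 25 → Z
  i= 5: O-R = 23 → X
  i= 6: K-X = 13 → N
  i= 7: L-S = 19 → T
  i= 8: T-C = 17 → R
  i= 9: C-Z =  3 → D
  i=10: R-B = 16 → Q
  i=11: V-N =  8 → I
  i=12: E-F = 25 → Z
  i=13: K-N = 23 → X
  i=14: Z-M = 13 → N
  i=15: D-K = 19 → T
  i=16: D-M = 17 → R
  i=17: U-R =  3 → D
  i=18: C-M = 16 → Q
  i=19: Y-Q =  8 → I
  i=20: Q-R = 25 → Z
  i=21: W-Z = 23 → X
  i=22: J-W = 13 → N
  i=23: Y-F = 19 → T
  i=24: N-W = 17 → R
  i=25: D-A =  3 → D
  i=26: M-W = 16 → Q
  i=27: C-U =  8 → I
  i=28: M-N = 25 → Z
  i=29: T-W = 23 → X
  i=30: W-J = 13 → N
  i=31: X-E = 19 → T
  shifts repeat with period 8: RDQIZXNT

RDQIZXNT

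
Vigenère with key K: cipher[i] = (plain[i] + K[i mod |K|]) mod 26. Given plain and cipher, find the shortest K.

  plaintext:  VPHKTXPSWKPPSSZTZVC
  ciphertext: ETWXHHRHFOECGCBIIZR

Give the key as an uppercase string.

  i= 0: E-V =  9 → J
  i= 1: T-P =  4 → E
  i= 2: W-H = 15 → P
  i= 3: X-K = 13 → N
  i= 4: H-T = 14 → O
  i= 5: H-X = 10 → K
  i= 6: R-P =  2 → C
  i= 7: H-S = 15 → P
  i= 8: F-W =  9 → J
  i= 9: O-K =  4 → E
  i=10: E-P = 15 → P
  i=11: C-P = 13 → N
  i=12: G-S = 14 → O
  i=13: C-S = 10 → K
  i=14: B-Z =  2 → C
  i=15: I-T = 15 → P
  i=16: I-Z =  9 → J
  i=17: Z-V =  4 → E
  i=18: R-C = 15 → P
  shifts repeat with period 8: JEPNOKCP

JEPNOKCP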